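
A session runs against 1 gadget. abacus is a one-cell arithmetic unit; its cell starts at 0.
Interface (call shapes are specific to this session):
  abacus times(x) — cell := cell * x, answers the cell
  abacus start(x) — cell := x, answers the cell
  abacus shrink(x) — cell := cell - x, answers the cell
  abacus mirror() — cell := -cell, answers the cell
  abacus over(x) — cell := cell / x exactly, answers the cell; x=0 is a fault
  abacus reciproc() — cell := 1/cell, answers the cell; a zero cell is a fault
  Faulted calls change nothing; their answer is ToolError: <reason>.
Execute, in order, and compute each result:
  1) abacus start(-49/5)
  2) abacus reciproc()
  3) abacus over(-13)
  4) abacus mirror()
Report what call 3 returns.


Answer: 5/637

Derivation:
;; 1. abacus start(-49/5) ~> -49/5
;; 2. abacus reciproc() ~> -5/49
;; 3. abacus over(-13) ~> 5/637
;; 4. abacus mirror() ~> -5/637


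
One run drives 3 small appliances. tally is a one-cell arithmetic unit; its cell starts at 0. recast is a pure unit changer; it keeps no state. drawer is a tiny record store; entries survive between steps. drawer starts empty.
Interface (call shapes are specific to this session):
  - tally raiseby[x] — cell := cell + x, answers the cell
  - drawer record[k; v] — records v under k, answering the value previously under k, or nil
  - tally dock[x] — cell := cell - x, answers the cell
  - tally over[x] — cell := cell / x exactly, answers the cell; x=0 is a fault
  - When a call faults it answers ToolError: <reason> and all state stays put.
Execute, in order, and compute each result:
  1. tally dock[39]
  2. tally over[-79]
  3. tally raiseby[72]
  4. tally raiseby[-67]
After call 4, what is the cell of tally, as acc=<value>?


Answer: acc=434/79

Derivation:
·→ tally dock(39)
·← -39
·→ tally over(-79)
·← 39/79
·→ tally raiseby(72)
·← 5727/79
·→ tally raiseby(-67)
·← 434/79


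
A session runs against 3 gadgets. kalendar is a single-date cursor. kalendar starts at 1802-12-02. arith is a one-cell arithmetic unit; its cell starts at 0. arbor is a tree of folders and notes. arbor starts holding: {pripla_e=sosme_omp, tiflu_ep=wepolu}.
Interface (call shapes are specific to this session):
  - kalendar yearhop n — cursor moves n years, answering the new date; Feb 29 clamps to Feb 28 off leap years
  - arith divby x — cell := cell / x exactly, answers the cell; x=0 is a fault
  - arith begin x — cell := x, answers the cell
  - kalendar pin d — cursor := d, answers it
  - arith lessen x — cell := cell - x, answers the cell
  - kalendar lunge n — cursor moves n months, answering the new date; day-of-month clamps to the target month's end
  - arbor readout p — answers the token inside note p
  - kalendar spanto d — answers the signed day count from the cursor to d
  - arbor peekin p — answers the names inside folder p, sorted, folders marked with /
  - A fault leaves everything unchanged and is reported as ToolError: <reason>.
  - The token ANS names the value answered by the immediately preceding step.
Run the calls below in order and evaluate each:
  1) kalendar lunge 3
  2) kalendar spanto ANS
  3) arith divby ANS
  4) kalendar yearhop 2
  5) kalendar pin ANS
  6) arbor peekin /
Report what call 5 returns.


;; kalendar lunge(n: 3) => 1803-03-02
;; kalendar spanto(d: ANS) => 0
;; arith divby(x: ANS) => ToolError: division by zero
;; kalendar yearhop(n: 2) => 1805-03-02
;; kalendar pin(d: ANS) => 1805-03-02
;; arbor peekin(p: /) => [pripla_e, tiflu_ep]

Answer: 1805-03-02


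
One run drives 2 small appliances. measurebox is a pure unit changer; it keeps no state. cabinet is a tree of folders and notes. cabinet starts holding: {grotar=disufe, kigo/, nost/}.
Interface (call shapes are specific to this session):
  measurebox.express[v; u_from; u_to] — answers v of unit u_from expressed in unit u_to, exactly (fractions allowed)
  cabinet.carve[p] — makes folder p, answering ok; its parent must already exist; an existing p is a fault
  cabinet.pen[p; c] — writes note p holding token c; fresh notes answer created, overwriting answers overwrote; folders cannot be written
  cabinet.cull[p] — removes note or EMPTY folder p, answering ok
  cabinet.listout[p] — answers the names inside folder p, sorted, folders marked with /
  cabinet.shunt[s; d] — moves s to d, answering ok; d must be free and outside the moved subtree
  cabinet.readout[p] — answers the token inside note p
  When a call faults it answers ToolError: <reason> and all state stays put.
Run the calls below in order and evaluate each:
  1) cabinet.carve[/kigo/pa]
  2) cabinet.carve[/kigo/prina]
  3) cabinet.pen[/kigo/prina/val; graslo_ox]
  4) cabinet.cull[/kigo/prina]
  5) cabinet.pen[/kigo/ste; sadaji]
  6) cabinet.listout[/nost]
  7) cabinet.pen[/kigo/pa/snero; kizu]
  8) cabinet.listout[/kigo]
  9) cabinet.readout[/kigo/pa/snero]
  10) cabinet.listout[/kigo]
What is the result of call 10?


Answer: [pa/, prina/, ste]

Derivation:
I call cabinet.carve(p=/kigo/pa): ok.
Next I call cabinet.carve(p=/kigo/prina), which returns ok.
Using cabinet.pen(p=/kigo/prina/val, c=graslo_ox), which returns created.
Then cabinet.cull(p=/kigo/prina), and see ToolError: not empty.
Now I run cabinet.pen(p=/kigo/ste, c=sadaji), yielding created.
Now I run cabinet.listout(p=/nost), and see [].
Now I run cabinet.pen(p=/kigo/pa/snero, c=kizu), and see created.
I use cabinet.listout(p=/kigo), and observe [pa/, prina/, ste].
I use cabinet.readout(p=/kigo/pa/snero), → kizu.
Calling cabinet.listout(p=/kigo), — result: [pa/, prina/, ste].


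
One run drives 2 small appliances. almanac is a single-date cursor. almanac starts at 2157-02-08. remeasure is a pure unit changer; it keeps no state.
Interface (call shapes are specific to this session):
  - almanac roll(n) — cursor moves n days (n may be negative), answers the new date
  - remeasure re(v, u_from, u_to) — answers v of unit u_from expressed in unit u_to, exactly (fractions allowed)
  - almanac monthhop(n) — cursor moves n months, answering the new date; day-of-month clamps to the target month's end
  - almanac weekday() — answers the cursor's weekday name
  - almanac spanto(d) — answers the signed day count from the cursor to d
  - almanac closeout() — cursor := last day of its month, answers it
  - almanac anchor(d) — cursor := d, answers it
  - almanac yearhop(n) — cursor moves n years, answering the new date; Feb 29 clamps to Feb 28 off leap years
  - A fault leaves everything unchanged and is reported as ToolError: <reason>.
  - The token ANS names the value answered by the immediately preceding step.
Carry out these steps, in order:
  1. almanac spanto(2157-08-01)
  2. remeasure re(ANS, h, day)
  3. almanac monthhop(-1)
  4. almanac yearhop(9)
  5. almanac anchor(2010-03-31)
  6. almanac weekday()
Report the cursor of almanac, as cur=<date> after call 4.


Answer: cur=2166-01-08

Derivation:
% almanac spanto d=2157-08-01
:: 174
% remeasure re v=ANS u_from=h u_to=day
:: 29/4
% almanac monthhop n=-1
:: 2157-01-08
% almanac yearhop n=9
:: 2166-01-08
% almanac anchor d=2010-03-31
:: 2010-03-31
% almanac weekday
:: Wednesday


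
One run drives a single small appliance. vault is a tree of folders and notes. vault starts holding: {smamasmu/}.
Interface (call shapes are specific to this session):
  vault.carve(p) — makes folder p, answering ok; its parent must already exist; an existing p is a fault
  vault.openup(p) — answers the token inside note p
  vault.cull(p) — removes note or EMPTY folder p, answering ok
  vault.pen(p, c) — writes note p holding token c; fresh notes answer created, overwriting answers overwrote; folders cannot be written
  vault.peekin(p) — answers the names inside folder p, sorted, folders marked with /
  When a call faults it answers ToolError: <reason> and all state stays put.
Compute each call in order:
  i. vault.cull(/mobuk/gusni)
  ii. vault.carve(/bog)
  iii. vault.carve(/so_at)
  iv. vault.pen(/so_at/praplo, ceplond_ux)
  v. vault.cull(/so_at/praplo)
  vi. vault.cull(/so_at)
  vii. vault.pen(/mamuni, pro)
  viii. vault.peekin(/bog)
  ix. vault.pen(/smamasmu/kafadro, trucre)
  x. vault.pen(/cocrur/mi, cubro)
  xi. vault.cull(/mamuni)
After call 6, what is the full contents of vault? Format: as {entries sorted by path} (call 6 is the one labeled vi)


Answer: {bog/, smamasmu/}

Derivation:
Step: vault.cull[p=/mobuk/gusni]
Result: ToolError: not found
Step: vault.carve[p=/bog]
Result: ok
Step: vault.carve[p=/so_at]
Result: ok
Step: vault.pen[p=/so_at/praplo; c=ceplond_ux]
Result: created
Step: vault.cull[p=/so_at/praplo]
Result: ok
Step: vault.cull[p=/so_at]
Result: ok
Step: vault.pen[p=/mamuni; c=pro]
Result: created
Step: vault.peekin[p=/bog]
Result: []
Step: vault.pen[p=/smamasmu/kafadro; c=trucre]
Result: created
Step: vault.pen[p=/cocrur/mi; c=cubro]
Result: ToolError: no parent
Step: vault.cull[p=/mamuni]
Result: ok


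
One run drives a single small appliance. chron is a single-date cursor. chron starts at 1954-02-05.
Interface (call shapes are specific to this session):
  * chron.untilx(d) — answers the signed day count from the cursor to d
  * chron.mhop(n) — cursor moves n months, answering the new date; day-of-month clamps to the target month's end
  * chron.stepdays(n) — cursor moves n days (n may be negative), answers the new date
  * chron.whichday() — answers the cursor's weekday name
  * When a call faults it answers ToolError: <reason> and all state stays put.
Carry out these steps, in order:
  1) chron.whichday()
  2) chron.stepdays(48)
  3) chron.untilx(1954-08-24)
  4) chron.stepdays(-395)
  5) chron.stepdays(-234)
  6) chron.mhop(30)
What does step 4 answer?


Answer: 1953-02-23

Derivation:
! chron.whichday() => Friday
! chron.stepdays(48) => 1954-03-25
! chron.untilx(1954-08-24) => 152
! chron.stepdays(-395) => 1953-02-23
! chron.stepdays(-234) => 1952-07-04
! chron.mhop(30) => 1955-01-04


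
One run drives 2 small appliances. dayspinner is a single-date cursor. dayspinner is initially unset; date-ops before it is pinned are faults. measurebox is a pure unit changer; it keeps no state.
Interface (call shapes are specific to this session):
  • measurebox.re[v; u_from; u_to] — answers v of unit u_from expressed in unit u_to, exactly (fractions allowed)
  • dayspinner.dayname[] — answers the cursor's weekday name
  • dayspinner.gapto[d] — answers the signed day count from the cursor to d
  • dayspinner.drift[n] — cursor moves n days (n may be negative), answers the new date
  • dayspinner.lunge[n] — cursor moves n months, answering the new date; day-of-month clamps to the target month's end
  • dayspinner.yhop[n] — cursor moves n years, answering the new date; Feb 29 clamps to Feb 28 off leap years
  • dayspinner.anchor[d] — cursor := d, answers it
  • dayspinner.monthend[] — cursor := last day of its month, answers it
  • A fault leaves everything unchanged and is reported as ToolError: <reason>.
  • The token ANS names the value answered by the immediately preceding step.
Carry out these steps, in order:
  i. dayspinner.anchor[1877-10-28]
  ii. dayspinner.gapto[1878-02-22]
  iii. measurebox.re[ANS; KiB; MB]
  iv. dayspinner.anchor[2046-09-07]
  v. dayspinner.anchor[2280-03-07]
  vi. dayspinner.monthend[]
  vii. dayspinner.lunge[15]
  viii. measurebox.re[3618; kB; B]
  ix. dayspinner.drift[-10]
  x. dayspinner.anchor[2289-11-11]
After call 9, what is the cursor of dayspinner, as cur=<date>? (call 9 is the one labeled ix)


Answer: cur=2281-06-20

Derivation:
~$ anchor d: 1877-10-28
:: 1877-10-28
~$ gapto d: 1878-02-22
:: 117
~$ re v: ANS u_from: KiB u_to: MB
:: 1872/15625
~$ anchor d: 2046-09-07
:: 2046-09-07
~$ anchor d: 2280-03-07
:: 2280-03-07
~$ monthend
:: 2280-03-31
~$ lunge n: 15
:: 2281-06-30
~$ re v: 3618 u_from: kB u_to: B
:: 3618000
~$ drift n: -10
:: 2281-06-20
~$ anchor d: 2289-11-11
:: 2289-11-11


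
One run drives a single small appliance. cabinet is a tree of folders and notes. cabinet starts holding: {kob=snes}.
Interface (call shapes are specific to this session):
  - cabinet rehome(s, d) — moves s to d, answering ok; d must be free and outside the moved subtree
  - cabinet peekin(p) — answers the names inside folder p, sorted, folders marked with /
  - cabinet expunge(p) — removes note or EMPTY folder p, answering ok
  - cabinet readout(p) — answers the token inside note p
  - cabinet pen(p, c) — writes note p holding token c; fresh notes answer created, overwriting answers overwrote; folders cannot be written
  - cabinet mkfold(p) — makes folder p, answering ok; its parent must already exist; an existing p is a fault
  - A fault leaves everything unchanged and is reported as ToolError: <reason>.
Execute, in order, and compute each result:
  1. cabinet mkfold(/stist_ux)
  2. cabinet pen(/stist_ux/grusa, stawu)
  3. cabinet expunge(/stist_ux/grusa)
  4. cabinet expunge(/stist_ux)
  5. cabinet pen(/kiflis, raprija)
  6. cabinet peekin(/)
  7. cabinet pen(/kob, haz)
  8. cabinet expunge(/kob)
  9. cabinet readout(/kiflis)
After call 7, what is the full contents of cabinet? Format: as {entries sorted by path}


Answer: {kiflis=raprija, kob=haz}

Derivation:
Then cabinet mkfold with p=/stist_ux: ok.
Invoking cabinet pen with p=/stist_ux/grusa, c=stawu, yielding created.
Calling cabinet expunge with p=/stist_ux/grusa, → ok.
I run cabinet expunge with p=/stist_ux: ok.
Now I run cabinet pen with p=/kiflis, c=raprija, which returns created.
I call cabinet peekin with p=/, — result: [kiflis, kob].
Using cabinet pen with p=/kob, c=haz, and see overwrote.
I try cabinet expunge with p=/kob, and get ok.
Using cabinet readout with p=/kiflis, and get raprija.


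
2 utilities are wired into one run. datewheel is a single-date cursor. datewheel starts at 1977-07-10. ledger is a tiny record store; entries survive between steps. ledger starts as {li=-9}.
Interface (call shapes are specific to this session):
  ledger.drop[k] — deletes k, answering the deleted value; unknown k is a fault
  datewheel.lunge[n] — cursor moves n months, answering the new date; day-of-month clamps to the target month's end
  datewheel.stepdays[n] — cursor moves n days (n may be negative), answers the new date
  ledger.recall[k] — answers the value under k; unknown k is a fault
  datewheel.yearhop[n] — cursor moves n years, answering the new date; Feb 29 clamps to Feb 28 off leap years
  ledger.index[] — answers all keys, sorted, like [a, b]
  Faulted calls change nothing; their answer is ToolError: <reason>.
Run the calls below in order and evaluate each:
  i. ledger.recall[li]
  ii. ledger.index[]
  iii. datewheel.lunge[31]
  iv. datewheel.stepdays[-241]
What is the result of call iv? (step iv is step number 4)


Answer: 1979-06-14

Derivation:
> ledger.recall k=li
[out] -9
> ledger.index
[out] [li]
> datewheel.lunge n=31
[out] 1980-02-10
> datewheel.stepdays n=-241
[out] 1979-06-14


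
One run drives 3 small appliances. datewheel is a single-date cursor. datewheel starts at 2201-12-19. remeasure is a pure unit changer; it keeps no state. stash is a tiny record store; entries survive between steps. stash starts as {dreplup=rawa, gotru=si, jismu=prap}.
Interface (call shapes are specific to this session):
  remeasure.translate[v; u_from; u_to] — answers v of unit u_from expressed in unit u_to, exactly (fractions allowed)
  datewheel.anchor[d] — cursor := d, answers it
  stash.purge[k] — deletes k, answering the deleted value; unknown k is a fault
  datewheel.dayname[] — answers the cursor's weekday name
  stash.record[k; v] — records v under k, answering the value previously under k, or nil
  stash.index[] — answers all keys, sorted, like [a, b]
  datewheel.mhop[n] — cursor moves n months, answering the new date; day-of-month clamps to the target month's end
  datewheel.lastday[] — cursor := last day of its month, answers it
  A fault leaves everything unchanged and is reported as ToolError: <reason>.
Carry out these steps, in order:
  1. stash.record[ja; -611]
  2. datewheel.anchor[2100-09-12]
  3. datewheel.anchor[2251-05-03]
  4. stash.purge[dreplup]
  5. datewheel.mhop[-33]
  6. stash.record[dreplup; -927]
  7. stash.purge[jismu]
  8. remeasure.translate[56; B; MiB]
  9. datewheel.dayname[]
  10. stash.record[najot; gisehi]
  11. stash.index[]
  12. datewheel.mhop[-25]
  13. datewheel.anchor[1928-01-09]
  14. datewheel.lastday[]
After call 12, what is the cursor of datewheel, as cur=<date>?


[in] record k='ja' v='-611'
= nil
[in] anchor d='2100-09-12'
= 2100-09-12
[in] anchor d='2251-05-03'
= 2251-05-03
[in] purge k='dreplup'
= rawa
[in] mhop n='-33'
= 2248-08-03
[in] record k='dreplup' v='-927'
= nil
[in] purge k='jismu'
= prap
[in] translate v='56' u_from='B' u_to='MiB'
= 7/131072
[in] dayname
= Thursday
[in] record k='najot' v='gisehi'
= nil
[in] index
= [dreplup, gotru, ja, najot]
[in] mhop n='-25'
= 2246-07-03
[in] anchor d='1928-01-09'
= 1928-01-09
[in] lastday
= 1928-01-31

Answer: cur=2246-07-03


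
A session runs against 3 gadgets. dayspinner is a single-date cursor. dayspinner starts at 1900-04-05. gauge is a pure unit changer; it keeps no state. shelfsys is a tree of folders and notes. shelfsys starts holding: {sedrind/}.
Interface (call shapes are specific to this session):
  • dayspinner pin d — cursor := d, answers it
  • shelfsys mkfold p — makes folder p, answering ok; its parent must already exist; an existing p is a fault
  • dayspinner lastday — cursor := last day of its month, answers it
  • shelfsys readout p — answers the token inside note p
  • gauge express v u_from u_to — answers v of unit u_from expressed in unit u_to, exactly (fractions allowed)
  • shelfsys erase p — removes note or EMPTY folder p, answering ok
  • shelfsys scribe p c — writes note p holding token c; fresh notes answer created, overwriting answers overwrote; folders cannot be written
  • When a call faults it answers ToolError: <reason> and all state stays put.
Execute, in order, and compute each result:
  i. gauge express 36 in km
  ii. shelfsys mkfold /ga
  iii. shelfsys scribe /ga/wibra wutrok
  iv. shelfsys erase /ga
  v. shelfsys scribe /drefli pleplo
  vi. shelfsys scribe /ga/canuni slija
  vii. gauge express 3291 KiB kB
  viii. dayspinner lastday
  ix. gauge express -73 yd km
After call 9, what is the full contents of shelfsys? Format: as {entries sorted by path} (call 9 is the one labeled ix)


Answer: {drefli=pleplo, ga/, ga/canuni=slija, ga/wibra=wutrok, sedrind/}

Derivation:
Then gauge express with v='36', u_from='in', u_to='km', — result: 1143/1250000.
I run shelfsys mkfold with p='/ga', and get ok.
Invoking shelfsys scribe with p='/ga/wibra', c='wutrok': created.
I call shelfsys erase with p='/ga', giving ToolError: not empty.
Invoking shelfsys scribe with p='/drefli', c='pleplo', → created.
Now I run shelfsys scribe with p='/ga/canuni', c='slija', — result: created.
I use gauge express with v='3291', u_from='KiB', u_to='kB', and see 421248/125.
Invoking dayspinner lastday(), → 1900-04-30.
Next I call gauge express with v='-73', u_from='yd', u_to='km', — result: -83439/1250000.


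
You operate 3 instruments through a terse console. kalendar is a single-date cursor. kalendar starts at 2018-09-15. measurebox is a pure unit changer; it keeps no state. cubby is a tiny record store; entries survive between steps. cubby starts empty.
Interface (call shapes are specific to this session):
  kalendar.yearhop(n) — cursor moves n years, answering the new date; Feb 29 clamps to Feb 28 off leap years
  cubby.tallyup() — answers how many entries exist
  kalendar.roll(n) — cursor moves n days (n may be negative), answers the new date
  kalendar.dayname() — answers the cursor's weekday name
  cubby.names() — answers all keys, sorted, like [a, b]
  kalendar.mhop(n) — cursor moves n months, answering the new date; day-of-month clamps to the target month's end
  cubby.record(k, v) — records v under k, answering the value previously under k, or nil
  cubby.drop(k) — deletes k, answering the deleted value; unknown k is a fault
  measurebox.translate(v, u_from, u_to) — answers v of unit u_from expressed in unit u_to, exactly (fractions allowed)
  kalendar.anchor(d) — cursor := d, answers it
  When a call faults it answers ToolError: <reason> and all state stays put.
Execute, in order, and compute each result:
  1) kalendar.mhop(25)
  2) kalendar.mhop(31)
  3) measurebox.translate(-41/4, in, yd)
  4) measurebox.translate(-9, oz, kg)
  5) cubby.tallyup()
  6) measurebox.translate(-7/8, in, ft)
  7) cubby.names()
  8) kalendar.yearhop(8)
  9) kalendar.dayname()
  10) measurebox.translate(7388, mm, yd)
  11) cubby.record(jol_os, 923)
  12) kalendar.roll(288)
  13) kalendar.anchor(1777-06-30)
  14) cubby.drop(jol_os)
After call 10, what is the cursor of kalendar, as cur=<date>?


# 1. kalendar.mhop(n: 25) ~> 2020-10-15
# 2. kalendar.mhop(n: 31) ~> 2023-05-15
# 3. measurebox.translate(v: -41/4, u_from: in, u_to: yd) ~> -41/144
# 4. measurebox.translate(v: -9, u_from: oz, u_to: kg) ~> -408233133/1600000000
# 5. cubby.tallyup() ~> 0
# 6. measurebox.translate(v: -7/8, u_from: in, u_to: ft) ~> -7/96
# 7. cubby.names() ~> []
# 8. kalendar.yearhop(n: 8) ~> 2031-05-15
# 9. kalendar.dayname() ~> Thursday
# 10. measurebox.translate(v: 7388, u_from: mm, u_to: yd) ~> 9235/1143
# 11. cubby.record(k: jol_os, v: 923) ~> nil
# 12. kalendar.roll(n: 288) ~> 2032-02-27
# 13. kalendar.anchor(d: 1777-06-30) ~> 1777-06-30
# 14. cubby.drop(k: jol_os) ~> 923

Answer: cur=2031-05-15


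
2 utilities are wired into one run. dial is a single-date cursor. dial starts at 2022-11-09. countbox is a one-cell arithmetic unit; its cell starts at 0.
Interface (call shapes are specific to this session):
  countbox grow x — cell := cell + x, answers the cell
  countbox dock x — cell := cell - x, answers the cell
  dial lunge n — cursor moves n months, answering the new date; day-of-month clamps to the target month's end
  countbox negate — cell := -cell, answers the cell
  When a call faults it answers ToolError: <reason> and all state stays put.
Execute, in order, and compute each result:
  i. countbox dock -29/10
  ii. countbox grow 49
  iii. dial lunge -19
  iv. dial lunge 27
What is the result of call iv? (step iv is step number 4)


CALL countbox dock[-29/10]
RET  29/10
CALL countbox grow[49]
RET  519/10
CALL dial lunge[-19]
RET  2021-04-09
CALL dial lunge[27]
RET  2023-07-09

Answer: 2023-07-09


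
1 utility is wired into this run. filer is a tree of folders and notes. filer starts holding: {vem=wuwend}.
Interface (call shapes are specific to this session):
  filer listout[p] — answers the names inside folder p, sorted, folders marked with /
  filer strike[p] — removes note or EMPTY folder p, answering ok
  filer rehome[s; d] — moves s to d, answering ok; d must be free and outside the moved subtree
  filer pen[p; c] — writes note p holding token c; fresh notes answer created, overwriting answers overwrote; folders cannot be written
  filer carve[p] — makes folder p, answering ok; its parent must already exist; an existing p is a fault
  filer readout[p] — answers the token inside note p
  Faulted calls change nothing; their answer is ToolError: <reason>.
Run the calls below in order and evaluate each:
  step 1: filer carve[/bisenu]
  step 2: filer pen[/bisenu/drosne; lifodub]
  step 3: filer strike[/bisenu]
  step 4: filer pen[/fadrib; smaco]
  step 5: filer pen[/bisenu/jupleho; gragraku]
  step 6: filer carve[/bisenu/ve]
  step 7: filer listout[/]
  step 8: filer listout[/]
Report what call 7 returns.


Answer: [bisenu/, fadrib, vem]

Derivation:
Now I run filer carve with p: /bisenu, giving ok.
Now I run filer pen with p: /bisenu/drosne, c: lifodub, giving created.
Now I run filer strike with p: /bisenu, and observe ToolError: not empty.
Then filer pen with p: /fadrib, c: smaco, → created.
I use filer pen with p: /bisenu/jupleho, c: gragraku, and get created.
Then filer carve with p: /bisenu/ve, and observe ok.
I use filer listout with p: /, — result: [bisenu/, fadrib, vem].
I run filer listout with p: /, yielding [bisenu/, fadrib, vem].


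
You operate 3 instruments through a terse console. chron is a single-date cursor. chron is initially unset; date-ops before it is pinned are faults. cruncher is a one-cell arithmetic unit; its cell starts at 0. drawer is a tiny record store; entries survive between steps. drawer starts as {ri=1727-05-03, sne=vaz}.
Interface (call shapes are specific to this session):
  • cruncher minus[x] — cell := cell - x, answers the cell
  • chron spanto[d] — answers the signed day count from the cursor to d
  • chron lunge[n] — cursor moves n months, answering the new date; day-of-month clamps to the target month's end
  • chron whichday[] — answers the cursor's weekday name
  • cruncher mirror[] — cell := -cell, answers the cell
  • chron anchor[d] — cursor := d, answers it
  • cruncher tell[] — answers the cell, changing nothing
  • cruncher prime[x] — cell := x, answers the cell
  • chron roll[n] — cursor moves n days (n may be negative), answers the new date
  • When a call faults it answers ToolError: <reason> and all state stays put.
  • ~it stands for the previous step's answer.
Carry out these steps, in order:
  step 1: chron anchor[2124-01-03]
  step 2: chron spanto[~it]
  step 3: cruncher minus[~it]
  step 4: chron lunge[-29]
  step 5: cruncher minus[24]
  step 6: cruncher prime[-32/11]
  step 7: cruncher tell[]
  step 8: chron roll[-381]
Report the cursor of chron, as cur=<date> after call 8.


# chron anchor(d→2124-01-03) == 2124-01-03
# chron spanto(d→~it) == 0
# cruncher minus(x→~it) == 0
# chron lunge(n→-29) == 2121-08-03
# cruncher minus(x→24) == -24
# cruncher prime(x→-32/11) == -32/11
# cruncher tell() == -32/11
# chron roll(n→-381) == 2120-07-18

Answer: cur=2120-07-18


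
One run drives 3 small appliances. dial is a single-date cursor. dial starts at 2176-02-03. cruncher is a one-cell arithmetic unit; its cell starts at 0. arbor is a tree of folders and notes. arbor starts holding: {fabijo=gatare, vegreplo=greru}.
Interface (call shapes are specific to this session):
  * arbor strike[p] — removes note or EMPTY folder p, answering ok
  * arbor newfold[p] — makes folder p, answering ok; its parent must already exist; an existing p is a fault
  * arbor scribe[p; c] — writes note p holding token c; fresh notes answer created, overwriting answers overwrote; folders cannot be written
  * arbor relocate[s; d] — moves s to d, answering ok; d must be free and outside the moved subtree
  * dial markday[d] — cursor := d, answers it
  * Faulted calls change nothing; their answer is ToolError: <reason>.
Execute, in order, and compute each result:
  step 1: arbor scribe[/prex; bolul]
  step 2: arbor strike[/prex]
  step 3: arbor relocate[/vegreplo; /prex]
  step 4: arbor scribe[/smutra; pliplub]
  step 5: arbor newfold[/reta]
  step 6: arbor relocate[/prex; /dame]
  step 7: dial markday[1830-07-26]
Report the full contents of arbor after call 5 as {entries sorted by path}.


Do: arbor scribe[p: /prex; c: bolul]
See: created
Do: arbor strike[p: /prex]
See: ok
Do: arbor relocate[s: /vegreplo; d: /prex]
See: ok
Do: arbor scribe[p: /smutra; c: pliplub]
See: created
Do: arbor newfold[p: /reta]
See: ok
Do: arbor relocate[s: /prex; d: /dame]
See: ok
Do: dial markday[d: 1830-07-26]
See: 1830-07-26

Answer: {fabijo=gatare, prex=greru, reta/, smutra=pliplub}


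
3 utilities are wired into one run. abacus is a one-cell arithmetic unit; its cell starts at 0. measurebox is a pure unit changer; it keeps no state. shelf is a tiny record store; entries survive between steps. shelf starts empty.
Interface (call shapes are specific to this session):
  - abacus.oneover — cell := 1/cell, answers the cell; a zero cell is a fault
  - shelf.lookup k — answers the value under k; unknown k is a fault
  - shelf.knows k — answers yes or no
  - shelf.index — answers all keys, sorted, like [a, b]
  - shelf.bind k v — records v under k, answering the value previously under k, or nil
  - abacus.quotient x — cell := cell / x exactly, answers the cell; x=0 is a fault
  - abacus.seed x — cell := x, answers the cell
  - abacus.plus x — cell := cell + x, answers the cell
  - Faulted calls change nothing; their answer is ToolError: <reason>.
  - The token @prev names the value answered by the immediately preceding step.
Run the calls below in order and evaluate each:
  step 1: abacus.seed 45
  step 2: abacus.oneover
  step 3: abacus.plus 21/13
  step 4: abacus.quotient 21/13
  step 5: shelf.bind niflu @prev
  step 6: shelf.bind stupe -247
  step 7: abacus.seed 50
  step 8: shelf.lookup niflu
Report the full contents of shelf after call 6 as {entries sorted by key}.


>>> abacus.seed x→45
= 45
>>> abacus.oneover
= 1/45
>>> abacus.plus x→21/13
= 958/585
>>> abacus.quotient x→21/13
= 958/945
>>> shelf.bind k→niflu v→@prev
= nil
>>> shelf.bind k→stupe v→-247
= nil
>>> abacus.seed x→50
= 50
>>> shelf.lookup k→niflu
= 958/945

Answer: {niflu=958/945, stupe=-247}


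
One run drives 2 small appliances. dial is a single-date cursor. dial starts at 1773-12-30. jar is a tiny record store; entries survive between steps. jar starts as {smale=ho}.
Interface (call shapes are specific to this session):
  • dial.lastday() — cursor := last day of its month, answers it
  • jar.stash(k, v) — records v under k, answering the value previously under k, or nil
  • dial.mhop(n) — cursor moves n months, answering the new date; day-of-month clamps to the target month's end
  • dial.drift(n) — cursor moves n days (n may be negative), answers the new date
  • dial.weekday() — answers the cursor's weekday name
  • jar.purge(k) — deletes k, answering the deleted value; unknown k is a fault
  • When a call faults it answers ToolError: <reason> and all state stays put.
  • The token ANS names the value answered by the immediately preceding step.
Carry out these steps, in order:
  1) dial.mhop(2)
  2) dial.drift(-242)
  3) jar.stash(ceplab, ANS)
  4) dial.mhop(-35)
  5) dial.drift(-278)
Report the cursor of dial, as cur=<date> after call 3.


Answer: cur=1773-07-01

Derivation:
;; 1. dial.mhop(2) == 1774-02-28
;; 2. dial.drift(-242) == 1773-07-01
;; 3. jar.stash(ceplab, ANS) == nil
;; 4. dial.mhop(-35) == 1770-08-01
;; 5. dial.drift(-278) == 1769-10-27


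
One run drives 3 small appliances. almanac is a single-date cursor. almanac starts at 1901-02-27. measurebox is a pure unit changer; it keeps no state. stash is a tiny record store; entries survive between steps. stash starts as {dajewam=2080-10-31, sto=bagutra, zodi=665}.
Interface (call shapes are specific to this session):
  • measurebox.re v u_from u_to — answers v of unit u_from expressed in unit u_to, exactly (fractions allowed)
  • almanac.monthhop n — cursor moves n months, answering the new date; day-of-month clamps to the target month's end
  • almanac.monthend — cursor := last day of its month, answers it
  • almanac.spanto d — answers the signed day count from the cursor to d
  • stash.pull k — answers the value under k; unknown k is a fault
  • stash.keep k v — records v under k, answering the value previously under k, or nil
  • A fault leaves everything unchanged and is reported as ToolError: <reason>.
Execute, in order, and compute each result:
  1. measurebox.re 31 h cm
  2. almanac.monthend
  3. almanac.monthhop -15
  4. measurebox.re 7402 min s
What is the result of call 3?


Answer: 1899-11-28

Derivation:
! 1. measurebox.re(31, h, cm) => ToolError: incompatible units
! 2. almanac.monthend() => 1901-02-28
! 3. almanac.monthhop(-15) => 1899-11-28
! 4. measurebox.re(7402, min, s) => 444120


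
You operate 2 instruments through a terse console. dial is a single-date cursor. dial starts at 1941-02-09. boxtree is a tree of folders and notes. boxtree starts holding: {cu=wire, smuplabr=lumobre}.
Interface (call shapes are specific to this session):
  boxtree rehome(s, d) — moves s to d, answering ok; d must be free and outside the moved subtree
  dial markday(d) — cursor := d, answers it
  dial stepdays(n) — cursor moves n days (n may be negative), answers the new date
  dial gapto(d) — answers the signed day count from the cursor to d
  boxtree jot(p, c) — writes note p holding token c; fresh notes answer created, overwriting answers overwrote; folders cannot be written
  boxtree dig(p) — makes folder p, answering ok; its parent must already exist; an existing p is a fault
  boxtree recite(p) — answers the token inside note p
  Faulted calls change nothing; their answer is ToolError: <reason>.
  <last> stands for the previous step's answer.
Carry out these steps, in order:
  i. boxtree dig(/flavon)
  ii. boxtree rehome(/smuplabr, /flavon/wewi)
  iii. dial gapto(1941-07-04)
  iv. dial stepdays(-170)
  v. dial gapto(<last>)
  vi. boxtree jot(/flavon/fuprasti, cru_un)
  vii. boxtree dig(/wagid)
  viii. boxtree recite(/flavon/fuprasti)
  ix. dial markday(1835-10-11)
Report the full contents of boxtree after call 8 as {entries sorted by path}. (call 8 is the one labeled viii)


Answer: {cu=wire, flavon/, flavon/fuprasti=cru_un, flavon/wewi=lumobre, wagid/}

Derivation:
Do: boxtree dig[p=/flavon]
See: ok
Do: boxtree rehome[s=/smuplabr; d=/flavon/wewi]
See: ok
Do: dial gapto[d=1941-07-04]
See: 145
Do: dial stepdays[n=-170]
See: 1940-08-23
Do: dial gapto[d=<last>]
See: 0
Do: boxtree jot[p=/flavon/fuprasti; c=cru_un]
See: created
Do: boxtree dig[p=/wagid]
See: ok
Do: boxtree recite[p=/flavon/fuprasti]
See: cru_un
Do: dial markday[d=1835-10-11]
See: 1835-10-11


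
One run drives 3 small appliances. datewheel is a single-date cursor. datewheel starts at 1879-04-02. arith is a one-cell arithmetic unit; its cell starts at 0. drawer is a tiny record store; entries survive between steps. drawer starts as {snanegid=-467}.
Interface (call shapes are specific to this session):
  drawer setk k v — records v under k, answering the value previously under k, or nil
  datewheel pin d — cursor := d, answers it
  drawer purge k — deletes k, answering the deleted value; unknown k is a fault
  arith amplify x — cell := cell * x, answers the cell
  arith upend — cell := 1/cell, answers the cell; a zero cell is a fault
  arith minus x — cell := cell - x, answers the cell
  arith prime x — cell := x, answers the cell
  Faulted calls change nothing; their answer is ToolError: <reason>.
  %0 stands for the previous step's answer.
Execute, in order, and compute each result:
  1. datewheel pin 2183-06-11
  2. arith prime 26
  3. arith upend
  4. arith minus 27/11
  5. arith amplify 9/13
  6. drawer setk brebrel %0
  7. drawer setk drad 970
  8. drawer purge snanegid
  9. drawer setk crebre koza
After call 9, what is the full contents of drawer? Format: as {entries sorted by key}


Answer: {brebrel=-6219/3718, crebre=koza, drad=970}

Derivation:
Step: datewheel pin[d→2183-06-11]
Result: 2183-06-11
Step: arith prime[x→26]
Result: 26
Step: arith upend[]
Result: 1/26
Step: arith minus[x→27/11]
Result: -691/286
Step: arith amplify[x→9/13]
Result: -6219/3718
Step: drawer setk[k→brebrel; v→%0]
Result: nil
Step: drawer setk[k→drad; v→970]
Result: nil
Step: drawer purge[k→snanegid]
Result: -467
Step: drawer setk[k→crebre; v→koza]
Result: nil


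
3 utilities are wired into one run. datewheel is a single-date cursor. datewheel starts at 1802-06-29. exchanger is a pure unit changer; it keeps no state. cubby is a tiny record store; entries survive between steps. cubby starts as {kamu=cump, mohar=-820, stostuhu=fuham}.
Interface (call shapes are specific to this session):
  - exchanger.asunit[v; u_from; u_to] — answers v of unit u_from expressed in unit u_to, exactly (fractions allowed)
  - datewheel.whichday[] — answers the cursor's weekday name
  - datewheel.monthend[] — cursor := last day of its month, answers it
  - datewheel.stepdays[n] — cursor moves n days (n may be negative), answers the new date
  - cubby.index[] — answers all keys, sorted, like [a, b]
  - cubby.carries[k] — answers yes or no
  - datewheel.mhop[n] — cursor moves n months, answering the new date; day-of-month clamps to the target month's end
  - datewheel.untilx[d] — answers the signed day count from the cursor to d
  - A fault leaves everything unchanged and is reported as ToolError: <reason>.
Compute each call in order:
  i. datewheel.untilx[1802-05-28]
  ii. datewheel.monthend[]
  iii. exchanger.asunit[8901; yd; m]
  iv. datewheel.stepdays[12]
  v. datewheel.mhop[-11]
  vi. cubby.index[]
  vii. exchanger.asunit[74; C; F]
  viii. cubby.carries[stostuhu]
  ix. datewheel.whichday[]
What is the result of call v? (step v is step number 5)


-> datewheel.untilx(d→1802-05-28)
<- -32
-> datewheel.monthend()
<- 1802-06-30
-> exchanger.asunit(v→8901, u_from→yd, u_to→m)
<- 10173843/1250
-> datewheel.stepdays(n→12)
<- 1802-07-12
-> datewheel.mhop(n→-11)
<- 1801-08-12
-> cubby.index()
<- [kamu, mohar, stostuhu]
-> exchanger.asunit(v→74, u_from→C, u_to→F)
<- 826/5
-> cubby.carries(k→stostuhu)
<- yes
-> datewheel.whichday()
<- Wednesday

Answer: 1801-08-12


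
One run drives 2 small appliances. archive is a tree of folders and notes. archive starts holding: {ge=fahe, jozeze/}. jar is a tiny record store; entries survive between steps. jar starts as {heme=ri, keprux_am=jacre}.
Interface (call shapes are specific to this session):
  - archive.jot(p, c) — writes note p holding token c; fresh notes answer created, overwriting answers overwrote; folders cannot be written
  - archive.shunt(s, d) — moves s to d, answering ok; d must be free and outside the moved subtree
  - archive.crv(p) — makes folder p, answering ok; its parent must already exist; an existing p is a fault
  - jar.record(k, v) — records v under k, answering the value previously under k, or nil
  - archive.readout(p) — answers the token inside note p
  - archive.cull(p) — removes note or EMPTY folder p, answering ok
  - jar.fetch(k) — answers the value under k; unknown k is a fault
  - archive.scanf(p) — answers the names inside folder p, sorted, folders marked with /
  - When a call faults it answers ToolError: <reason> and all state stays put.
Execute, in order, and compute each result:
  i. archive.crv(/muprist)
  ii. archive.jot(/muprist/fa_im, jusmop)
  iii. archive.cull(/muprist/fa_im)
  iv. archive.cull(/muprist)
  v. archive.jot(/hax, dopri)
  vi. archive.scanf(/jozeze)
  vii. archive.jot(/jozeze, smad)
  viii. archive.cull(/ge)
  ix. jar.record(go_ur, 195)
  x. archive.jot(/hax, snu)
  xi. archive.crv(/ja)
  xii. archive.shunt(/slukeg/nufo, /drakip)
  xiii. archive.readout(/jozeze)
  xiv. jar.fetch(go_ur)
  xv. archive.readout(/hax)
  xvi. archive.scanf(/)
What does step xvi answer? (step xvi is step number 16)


Answer: [hax, ja/, jozeze/]

Derivation:
==> archive.crv(p='/muprist')
<== ok
==> archive.jot(p='/muprist/fa_im', c='jusmop')
<== created
==> archive.cull(p='/muprist/fa_im')
<== ok
==> archive.cull(p='/muprist')
<== ok
==> archive.jot(p='/hax', c='dopri')
<== created
==> archive.scanf(p='/jozeze')
<== []
==> archive.jot(p='/jozeze', c='smad')
<== ToolError: is a directory
==> archive.cull(p='/ge')
<== ok
==> jar.record(k='go_ur', v='195')
<== nil
==> archive.jot(p='/hax', c='snu')
<== overwrote
==> archive.crv(p='/ja')
<== ok
==> archive.shunt(s='/slukeg/nufo', d='/drakip')
<== ToolError: not found
==> archive.readout(p='/jozeze')
<== ToolError: is a directory
==> jar.fetch(k='go_ur')
<== 195
==> archive.readout(p='/hax')
<== snu
==> archive.scanf(p='/')
<== [hax, ja/, jozeze/]


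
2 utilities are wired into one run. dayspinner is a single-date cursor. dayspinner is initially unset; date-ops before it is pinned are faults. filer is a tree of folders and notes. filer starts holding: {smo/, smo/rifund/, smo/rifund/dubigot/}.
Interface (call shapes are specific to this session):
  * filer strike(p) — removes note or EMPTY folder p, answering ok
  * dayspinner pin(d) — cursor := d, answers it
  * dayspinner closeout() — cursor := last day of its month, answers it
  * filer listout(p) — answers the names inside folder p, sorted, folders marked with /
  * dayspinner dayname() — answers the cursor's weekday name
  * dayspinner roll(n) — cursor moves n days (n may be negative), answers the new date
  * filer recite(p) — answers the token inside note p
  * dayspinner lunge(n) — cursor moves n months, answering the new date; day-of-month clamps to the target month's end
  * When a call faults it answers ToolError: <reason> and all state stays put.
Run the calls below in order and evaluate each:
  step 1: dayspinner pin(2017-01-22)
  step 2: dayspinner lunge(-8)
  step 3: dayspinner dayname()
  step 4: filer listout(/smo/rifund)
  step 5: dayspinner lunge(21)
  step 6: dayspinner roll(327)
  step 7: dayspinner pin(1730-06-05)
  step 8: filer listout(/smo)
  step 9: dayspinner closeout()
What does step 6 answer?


-> dayspinner pin(d=2017-01-22)
<- 2017-01-22
-> dayspinner lunge(n=-8)
<- 2016-05-22
-> dayspinner dayname()
<- Sunday
-> filer listout(p=/smo/rifund)
<- [dubigot/]
-> dayspinner lunge(n=21)
<- 2018-02-22
-> dayspinner roll(n=327)
<- 2019-01-15
-> dayspinner pin(d=1730-06-05)
<- 1730-06-05
-> filer listout(p=/smo)
<- [rifund/]
-> dayspinner closeout()
<- 1730-06-30

Answer: 2019-01-15
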